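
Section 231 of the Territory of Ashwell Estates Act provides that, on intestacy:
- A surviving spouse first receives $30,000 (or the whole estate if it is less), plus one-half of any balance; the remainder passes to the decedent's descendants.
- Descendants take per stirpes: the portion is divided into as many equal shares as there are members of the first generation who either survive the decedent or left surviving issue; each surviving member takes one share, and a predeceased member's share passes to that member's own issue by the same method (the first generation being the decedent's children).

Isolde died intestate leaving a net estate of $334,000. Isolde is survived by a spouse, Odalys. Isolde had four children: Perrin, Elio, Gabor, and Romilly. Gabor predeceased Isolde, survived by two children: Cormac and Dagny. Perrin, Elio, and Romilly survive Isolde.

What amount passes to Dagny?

Dagny receives $19,000.

Odalys first takes $30,000, leaving a balance of $304,000. Odalys then takes one-half of the balance ($152,000), for a total of $182,000. The remaining $152,000 passes to the descendants.
The descendants' portion ($152,000) is divided into 4 shares of $38,000: Perrin, Elio, and Romilly each take $38,000; Gabor's $38,000 share passes to Gabor's issue.
Gabor's share ($38,000) is divided into 2 shares of $19,000: Cormac and Dagny each take $19,000.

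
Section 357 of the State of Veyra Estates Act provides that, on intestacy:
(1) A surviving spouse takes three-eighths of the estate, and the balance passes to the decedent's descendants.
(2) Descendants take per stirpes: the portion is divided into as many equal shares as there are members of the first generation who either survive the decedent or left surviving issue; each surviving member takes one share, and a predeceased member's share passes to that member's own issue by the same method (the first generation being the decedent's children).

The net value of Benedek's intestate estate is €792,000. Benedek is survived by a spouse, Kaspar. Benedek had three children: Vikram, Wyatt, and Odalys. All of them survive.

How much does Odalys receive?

Odalys receives €165,000.

Kaspar takes three-eighths of €792,000 = €297,000. The remaining €495,000 passes to the descendants.
The descendants' portion (€495,000) is divided into 3 shares of €165,000: Vikram, Wyatt, and Odalys each take €165,000.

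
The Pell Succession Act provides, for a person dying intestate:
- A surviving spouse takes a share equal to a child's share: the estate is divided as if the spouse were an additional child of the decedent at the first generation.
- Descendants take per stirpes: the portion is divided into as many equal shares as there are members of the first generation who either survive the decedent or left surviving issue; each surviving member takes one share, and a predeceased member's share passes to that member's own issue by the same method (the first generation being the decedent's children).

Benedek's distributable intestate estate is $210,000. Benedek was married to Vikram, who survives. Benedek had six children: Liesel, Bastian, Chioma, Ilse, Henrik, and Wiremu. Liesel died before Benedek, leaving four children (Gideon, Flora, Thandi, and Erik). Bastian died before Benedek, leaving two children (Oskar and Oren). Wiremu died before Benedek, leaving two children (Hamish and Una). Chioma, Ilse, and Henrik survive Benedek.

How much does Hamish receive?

The spouse counts as an additional share at the children's level, so there are 7 primary shares of $30,000. Vikram takes one such share ($30,000).
The children's combined portion ($180,000) is divided into 6 shares of $30,000: Chioma, Ilse, and Henrik each take $30,000; Liesel's $30,000 share passes to Liesel's issue; Bastian's $30,000 share passes to Bastian's issue; Wiremu's $30,000 share passes to Wiremu's issue.
Liesel's share ($30,000) is divided into 4 shares of $7,500: Gideon, Flora, Thandi, and Erik each take $7,500.
Bastian's share ($30,000) is divided into 2 shares of $15,000: Oskar and Oren each take $15,000.
Wiremu's share ($30,000) is divided into 2 shares of $15,000: Hamish and Una each take $15,000.

Hamish receives $15,000.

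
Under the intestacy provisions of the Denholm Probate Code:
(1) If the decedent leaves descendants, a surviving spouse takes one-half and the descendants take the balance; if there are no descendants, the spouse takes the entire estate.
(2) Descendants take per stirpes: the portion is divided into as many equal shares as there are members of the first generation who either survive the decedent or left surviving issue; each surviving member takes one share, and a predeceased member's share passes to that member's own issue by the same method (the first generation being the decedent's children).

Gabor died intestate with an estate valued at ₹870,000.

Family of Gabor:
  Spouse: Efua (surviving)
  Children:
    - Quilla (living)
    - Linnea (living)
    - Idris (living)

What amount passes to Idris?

Idris receives ₹145,000.

Efua takes one-half of ₹870,000 = ₹435,000. The remaining ₹435,000 passes to the descendants.
The descendants' portion (₹435,000) is divided into 3 shares of ₹145,000: Quilla, Linnea, and Idris each take ₹145,000.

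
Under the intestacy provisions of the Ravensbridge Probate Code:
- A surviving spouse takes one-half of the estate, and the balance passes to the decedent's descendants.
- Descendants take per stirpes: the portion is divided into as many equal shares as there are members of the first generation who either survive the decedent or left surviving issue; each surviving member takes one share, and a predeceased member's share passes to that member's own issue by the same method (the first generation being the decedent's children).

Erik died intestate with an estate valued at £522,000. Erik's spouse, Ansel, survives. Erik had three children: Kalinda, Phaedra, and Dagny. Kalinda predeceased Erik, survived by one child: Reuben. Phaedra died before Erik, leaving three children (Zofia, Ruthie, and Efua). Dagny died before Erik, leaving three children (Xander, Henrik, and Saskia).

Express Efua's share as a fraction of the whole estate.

Efua receives 1/18 of the estate.

Ansel takes one-half of £522,000 = £261,000. The remaining £261,000 passes to the descendants.
The descendants' portion (£261,000) is divided into 3 shares of £87,000: Kalinda's £87,000 share passes to Kalinda's issue; Phaedra's £87,000 share passes to Phaedra's issue; Dagny's £87,000 share passes to Dagny's issue.
Kalinda's share (£87,000) passes entirely to Reuben.
Phaedra's share (£87,000) is divided into 3 shares of £29,000: Zofia, Ruthie, and Efua each take £29,000.
Dagny's share (£87,000) is divided into 3 shares of £29,000: Xander, Henrik, and Saskia each take £29,000.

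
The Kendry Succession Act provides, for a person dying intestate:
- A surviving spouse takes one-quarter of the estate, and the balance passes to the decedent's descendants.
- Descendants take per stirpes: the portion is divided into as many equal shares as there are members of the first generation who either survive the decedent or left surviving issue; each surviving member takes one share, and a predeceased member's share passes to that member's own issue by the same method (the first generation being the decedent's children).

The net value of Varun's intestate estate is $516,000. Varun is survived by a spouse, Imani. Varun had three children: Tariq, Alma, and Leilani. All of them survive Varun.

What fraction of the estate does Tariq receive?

Tariq receives 1/4 of the estate.

Imani takes one-quarter of $516,000 = $129,000. The remaining $387,000 passes to the descendants.
The descendants' portion ($387,000) is divided into 3 shares of $129,000: Tariq, Alma, and Leilani each take $129,000.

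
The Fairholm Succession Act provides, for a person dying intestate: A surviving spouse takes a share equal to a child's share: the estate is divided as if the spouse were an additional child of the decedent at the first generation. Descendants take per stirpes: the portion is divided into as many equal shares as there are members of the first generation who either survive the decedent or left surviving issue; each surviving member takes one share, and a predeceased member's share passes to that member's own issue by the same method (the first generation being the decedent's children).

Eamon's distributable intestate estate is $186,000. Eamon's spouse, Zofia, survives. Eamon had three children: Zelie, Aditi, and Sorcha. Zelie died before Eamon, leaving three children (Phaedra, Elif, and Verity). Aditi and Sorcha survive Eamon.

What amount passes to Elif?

Elif receives $15,500.

The spouse counts as an additional share at the children's level, so there are 4 primary shares of $46,500. Zofia takes one such share ($46,500).
The children's combined portion ($139,500) is divided into 3 shares of $46,500: Aditi and Sorcha each take $46,500; Zelie's $46,500 share passes to Zelie's issue.
Zelie's share ($46,500) is divided into 3 shares of $15,500: Phaedra, Elif, and Verity each take $15,500.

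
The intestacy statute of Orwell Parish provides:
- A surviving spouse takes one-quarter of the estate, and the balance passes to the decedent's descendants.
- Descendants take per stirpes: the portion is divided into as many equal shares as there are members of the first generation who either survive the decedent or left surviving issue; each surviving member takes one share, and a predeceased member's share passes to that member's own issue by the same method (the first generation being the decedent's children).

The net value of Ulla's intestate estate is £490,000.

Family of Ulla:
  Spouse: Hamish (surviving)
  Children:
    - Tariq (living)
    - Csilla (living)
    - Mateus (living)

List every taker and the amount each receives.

Hamish takes one-quarter of £490,000 = £122,500. The remaining £367,500 passes to the descendants.
The descendants' portion (£367,500) is divided into 3 shares of £122,500: Tariq, Csilla, and Mateus each take £122,500.

Hamish: £122,500; Tariq: £122,500; Csilla: £122,500; Mateus: £122,500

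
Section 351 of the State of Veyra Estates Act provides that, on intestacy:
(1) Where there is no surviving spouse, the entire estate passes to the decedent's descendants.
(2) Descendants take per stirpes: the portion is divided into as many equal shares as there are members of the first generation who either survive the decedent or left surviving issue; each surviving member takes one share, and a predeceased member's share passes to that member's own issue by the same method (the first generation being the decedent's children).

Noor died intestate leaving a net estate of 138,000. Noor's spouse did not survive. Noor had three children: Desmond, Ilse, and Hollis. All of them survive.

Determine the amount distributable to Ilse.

Ilse receives 46,000.

The entire 138,000 passes to the descendants.
That amount (138,000) is divided into 3 shares of 46,000: Desmond, Ilse, and Hollis each take 46,000.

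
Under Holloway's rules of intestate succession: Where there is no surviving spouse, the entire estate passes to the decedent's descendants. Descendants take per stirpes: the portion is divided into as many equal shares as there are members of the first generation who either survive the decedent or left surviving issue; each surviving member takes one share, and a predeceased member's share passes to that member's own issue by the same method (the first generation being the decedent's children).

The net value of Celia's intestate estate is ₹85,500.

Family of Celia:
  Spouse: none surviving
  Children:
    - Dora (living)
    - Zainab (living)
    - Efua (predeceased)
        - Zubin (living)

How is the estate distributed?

Dora: ₹28,500; Zainab: ₹28,500; Zubin: ₹28,500

The entire ₹85,500 passes to the descendants.
That amount (₹85,500) is divided into 3 shares of ₹28,500: Dora and Zainab each take ₹28,500; Efua's ₹28,500 share passes to Efua's issue.
Efua's share (₹28,500) passes entirely to Zubin.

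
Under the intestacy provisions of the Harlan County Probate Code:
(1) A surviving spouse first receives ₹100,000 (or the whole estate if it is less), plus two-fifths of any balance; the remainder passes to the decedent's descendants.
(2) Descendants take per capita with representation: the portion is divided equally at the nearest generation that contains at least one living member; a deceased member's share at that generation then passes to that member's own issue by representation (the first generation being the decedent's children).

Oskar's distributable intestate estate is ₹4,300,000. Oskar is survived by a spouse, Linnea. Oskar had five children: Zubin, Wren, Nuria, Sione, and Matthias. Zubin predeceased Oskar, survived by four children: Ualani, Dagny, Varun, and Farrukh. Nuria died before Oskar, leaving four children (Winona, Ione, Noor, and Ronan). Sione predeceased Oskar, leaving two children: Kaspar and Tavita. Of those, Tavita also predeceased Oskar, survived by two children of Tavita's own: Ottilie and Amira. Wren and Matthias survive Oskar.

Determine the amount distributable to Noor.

Linnea first takes ₹100,000, leaving a balance of ₹4,200,000. Linnea then takes two-fifths of the balance (₹1,680,000), for a total of ₹1,780,000. The remaining ₹2,520,000 passes to the descendants.
The descendants' portion (₹2,520,000) is divided into 5 shares of ₹504,000: Wren and Matthias each take ₹504,000; Zubin's ₹504,000 share passes to Zubin's issue; Nuria's ₹504,000 share passes to Nuria's issue; Sione's ₹504,000 share passes to Sione's issue.
Zubin's share (₹504,000) is divided into 4 shares of ₹126,000: Ualani, Dagny, Varun, and Farrukh each take ₹126,000.
Nuria's share (₹504,000) is divided into 4 shares of ₹126,000: Winona, Ione, Noor, and Ronan each take ₹126,000.
Sione's share (₹504,000) is divided into 2 shares of ₹252,000: Kaspar takes ₹252,000; Tavita's ₹252,000 share passes to Tavita's issue.
Tavita's share (₹252,000) is divided into 2 shares of ₹126,000: Ottilie and Amira each take ₹126,000.

Noor receives ₹126,000.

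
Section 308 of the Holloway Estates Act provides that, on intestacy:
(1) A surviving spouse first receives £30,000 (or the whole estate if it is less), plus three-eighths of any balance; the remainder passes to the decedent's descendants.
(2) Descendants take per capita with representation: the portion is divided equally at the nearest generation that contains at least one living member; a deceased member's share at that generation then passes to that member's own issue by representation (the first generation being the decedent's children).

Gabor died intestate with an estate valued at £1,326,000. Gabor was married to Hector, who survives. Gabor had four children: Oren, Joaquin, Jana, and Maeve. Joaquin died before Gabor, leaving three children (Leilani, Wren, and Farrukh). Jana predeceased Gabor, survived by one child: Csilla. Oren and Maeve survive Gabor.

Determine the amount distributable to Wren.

Wren receives £67,500.

Hector first takes £30,000, leaving a balance of £1,296,000. Hector then takes three-eighths of the balance (£486,000), for a total of £516,000. The remaining £810,000 passes to the descendants.
The descendants' portion (£810,000) is divided into 4 shares of £202,500: Oren and Maeve each take £202,500; Joaquin's £202,500 share passes to Joaquin's issue; Jana's £202,500 share passes to Jana's issue.
Joaquin's share (£202,500) is divided into 3 shares of £67,500: Leilani, Wren, and Farrukh each take £67,500.
Jana's share (£202,500) passes entirely to Csilla.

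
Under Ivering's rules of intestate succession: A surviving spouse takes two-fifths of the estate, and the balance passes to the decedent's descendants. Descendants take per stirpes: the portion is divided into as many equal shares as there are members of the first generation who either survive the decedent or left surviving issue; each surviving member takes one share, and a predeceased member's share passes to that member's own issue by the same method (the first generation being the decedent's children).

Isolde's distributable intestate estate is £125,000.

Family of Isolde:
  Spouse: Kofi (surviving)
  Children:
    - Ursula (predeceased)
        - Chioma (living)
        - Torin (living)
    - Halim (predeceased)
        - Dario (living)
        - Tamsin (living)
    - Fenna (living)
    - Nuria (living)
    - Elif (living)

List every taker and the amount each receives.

Kofi: £50,000; Chioma: £7,500; Torin: £7,500; Dario: £7,500; Tamsin: £7,500; Fenna: £15,000; Nuria: £15,000; Elif: £15,000

Kofi takes two-fifths of £125,000 = £50,000. The remaining £75,000 passes to the descendants.
The descendants' portion (£75,000) is divided into 5 shares of £15,000: Fenna, Nuria, and Elif each take £15,000; Ursula's £15,000 share passes to Ursula's issue; Halim's £15,000 share passes to Halim's issue.
Ursula's share (£15,000) is divided into 2 shares of £7,500: Chioma and Torin each take £7,500.
Halim's share (£15,000) is divided into 2 shares of £7,500: Dario and Tamsin each take £7,500.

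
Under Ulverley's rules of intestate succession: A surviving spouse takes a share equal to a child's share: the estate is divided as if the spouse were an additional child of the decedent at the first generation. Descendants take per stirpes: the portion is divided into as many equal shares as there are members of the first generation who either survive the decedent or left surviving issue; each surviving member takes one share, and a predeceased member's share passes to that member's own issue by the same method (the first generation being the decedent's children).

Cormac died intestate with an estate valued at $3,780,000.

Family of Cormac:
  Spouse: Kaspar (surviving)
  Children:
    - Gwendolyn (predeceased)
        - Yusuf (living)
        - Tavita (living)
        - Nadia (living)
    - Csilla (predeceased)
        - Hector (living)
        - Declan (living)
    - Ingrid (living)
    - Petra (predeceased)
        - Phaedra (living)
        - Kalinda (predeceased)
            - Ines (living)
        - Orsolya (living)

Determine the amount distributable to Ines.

The spouse counts as an additional share at the children's level, so there are 5 primary shares of $756,000. Kaspar takes one such share ($756,000).
The children's combined portion ($3,024,000) is divided into 4 shares of $756,000: Ingrid takes $756,000; Gwendolyn's $756,000 share passes to Gwendolyn's issue; Csilla's $756,000 share passes to Csilla's issue; Petra's $756,000 share passes to Petra's issue.
Gwendolyn's share ($756,000) is divided into 3 shares of $252,000: Yusuf, Tavita, and Nadia each take $252,000.
Csilla's share ($756,000) is divided into 2 shares of $378,000: Hector and Declan each take $378,000.
Petra's share ($756,000) is divided into 3 shares of $252,000: Phaedra and Orsolya each take $252,000; Kalinda's $252,000 share passes to Kalinda's issue.
Kalinda's share ($252,000) passes entirely to Ines.

Ines receives $252,000.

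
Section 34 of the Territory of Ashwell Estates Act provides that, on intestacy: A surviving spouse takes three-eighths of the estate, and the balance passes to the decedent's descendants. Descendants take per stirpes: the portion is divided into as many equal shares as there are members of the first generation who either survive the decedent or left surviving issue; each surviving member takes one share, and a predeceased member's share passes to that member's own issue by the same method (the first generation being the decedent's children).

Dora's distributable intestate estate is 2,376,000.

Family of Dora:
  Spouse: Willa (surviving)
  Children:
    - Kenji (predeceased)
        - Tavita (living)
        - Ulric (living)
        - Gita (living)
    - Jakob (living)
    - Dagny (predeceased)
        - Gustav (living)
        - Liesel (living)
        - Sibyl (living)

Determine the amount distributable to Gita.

Gita receives 165,000.

Willa takes three-eighths of 2,376,000 = 891,000. The remaining 1,485,000 passes to the descendants.
The descendants' portion (1,485,000) is divided into 3 shares of 495,000: Jakob takes 495,000; Kenji's 495,000 share passes to Kenji's issue; Dagny's 495,000 share passes to Dagny's issue.
Kenji's share (495,000) is divided into 3 shares of 165,000: Tavita, Ulric, and Gita each take 165,000.
Dagny's share (495,000) is divided into 3 shares of 165,000: Gustav, Liesel, and Sibyl each take 165,000.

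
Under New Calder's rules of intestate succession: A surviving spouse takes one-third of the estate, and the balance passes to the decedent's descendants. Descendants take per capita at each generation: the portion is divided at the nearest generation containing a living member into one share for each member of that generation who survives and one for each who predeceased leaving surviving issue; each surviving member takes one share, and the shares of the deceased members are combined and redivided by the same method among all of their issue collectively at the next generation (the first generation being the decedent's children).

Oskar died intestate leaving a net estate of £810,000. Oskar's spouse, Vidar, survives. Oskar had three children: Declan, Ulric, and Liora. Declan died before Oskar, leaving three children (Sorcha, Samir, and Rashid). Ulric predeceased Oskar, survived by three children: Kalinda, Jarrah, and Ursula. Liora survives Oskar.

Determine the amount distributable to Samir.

Samir receives £60,000.

Vidar takes one-third of £810,000 = £270,000. The remaining £540,000 passes to the descendants.
The descendants' portion (£540,000) is divided at the children's generation into 3 shares of £180,000. Liora takes £180,000. The 2 shares of the deceased (Declan and Ulric) are combined into a pool of £360,000.
That pool (£360,000) is divided at the grandchildren's generation equally among Sorcha, Samir, Rashid, Kalinda, Jarrah, and Ursula: £60,000 each.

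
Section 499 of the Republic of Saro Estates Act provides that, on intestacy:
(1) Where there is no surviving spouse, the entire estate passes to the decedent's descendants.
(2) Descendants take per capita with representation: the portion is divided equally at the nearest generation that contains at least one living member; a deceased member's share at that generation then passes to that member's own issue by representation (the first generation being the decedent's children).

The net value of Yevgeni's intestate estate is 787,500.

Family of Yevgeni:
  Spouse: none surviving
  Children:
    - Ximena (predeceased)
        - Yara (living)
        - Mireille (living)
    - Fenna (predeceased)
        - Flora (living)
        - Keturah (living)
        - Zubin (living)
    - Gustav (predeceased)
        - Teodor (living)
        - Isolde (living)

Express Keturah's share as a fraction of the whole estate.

Keturah receives 1/7 of the estate.

The entire 787,500 passes to the descendants.
No child survives, so the initial division is made at the grandchildren's generation.
That amount (787,500) is divided into 7 shares of 112,500: Yara, Mireille, Flora, Keturah, Zubin, Teodor, and Isolde each take 112,500.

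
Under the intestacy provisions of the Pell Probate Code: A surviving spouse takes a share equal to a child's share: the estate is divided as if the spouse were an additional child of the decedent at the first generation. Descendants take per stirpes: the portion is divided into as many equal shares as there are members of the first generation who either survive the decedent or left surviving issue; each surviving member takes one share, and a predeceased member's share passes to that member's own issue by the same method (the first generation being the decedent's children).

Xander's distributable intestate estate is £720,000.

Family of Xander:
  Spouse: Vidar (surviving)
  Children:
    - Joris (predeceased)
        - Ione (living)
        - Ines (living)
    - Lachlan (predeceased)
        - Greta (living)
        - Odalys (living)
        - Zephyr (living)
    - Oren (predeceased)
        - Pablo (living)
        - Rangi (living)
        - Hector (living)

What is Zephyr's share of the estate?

Zephyr receives £60,000.

The spouse counts as an additional share at the children's level, so there are 4 primary shares of £180,000. Vidar takes one such share (£180,000).
The children's combined portion (£540,000) is divided into 3 shares of £180,000: Joris's £180,000 share passes to Joris's issue; Lachlan's £180,000 share passes to Lachlan's issue; Oren's £180,000 share passes to Oren's issue.
Joris's share (£180,000) is divided into 2 shares of £90,000: Ione and Ines each take £90,000.
Lachlan's share (£180,000) is divided into 3 shares of £60,000: Greta, Odalys, and Zephyr each take £60,000.
Oren's share (£180,000) is divided into 3 shares of £60,000: Pablo, Rangi, and Hector each take £60,000.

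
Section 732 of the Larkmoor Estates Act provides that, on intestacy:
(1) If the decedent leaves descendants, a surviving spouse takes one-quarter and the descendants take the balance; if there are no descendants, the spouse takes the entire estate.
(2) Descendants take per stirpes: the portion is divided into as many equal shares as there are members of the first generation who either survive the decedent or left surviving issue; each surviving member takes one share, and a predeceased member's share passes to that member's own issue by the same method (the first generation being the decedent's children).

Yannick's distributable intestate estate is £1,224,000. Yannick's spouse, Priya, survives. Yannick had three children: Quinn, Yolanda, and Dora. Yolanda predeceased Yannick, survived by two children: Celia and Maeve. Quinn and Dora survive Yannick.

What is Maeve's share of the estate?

Maeve receives £153,000.

Priya takes one-quarter of £1,224,000 = £306,000. The remaining £918,000 passes to the descendants.
The descendants' portion (£918,000) is divided into 3 shares of £306,000: Quinn and Dora each take £306,000; Yolanda's £306,000 share passes to Yolanda's issue.
Yolanda's share (£306,000) is divided into 2 shares of £153,000: Celia and Maeve each take £153,000.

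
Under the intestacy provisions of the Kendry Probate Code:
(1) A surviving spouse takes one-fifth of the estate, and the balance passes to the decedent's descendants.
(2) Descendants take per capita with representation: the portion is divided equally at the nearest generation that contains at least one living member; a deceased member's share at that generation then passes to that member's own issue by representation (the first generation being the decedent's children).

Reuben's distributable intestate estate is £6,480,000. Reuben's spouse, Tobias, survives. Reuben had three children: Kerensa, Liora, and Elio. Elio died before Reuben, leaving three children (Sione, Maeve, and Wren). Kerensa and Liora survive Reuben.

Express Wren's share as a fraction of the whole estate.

Wren receives 4/45 of the estate.

Tobias takes one-fifth of £6,480,000 = £1,296,000. The remaining £5,184,000 passes to the descendants.
The descendants' portion (£5,184,000) is divided into 3 shares of £1,728,000: Kerensa and Liora each take £1,728,000; Elio's £1,728,000 share passes to Elio's issue.
Elio's share (£1,728,000) is divided into 3 shares of £576,000: Sione, Maeve, and Wren each take £576,000.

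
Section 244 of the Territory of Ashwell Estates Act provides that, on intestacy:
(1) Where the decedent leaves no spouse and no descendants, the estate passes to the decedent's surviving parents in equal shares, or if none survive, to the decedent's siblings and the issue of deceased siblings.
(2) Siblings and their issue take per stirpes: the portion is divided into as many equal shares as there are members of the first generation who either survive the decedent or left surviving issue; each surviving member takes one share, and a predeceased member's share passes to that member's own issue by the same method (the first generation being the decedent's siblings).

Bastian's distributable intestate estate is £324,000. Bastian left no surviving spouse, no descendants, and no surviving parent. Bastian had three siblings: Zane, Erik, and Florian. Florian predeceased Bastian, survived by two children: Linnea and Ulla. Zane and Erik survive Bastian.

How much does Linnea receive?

Linnea receives £54,000.

The entire £324,000 passes to the siblings and their issue.
That amount (£324,000) is divided into 3 shares of £108,000: Zane and Erik each take £108,000; Florian's £108,000 share passes to Florian's issue.
Florian's share (£108,000) is divided into 2 shares of £54,000: Linnea and Ulla each take £54,000.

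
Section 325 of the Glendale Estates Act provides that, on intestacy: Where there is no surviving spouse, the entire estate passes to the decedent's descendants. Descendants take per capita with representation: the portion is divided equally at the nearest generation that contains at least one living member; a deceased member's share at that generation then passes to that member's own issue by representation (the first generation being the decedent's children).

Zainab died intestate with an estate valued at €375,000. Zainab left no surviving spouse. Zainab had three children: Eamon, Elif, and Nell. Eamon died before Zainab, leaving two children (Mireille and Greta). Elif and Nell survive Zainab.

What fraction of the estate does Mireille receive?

The entire €375,000 passes to the descendants.
That amount (€375,000) is divided into 3 shares of €125,000: Elif and Nell each take €125,000; Eamon's €125,000 share passes to Eamon's issue.
Eamon's share (€125,000) is divided into 2 shares of €62,500: Mireille and Greta each take €62,500.

Mireille receives 1/6 of the estate.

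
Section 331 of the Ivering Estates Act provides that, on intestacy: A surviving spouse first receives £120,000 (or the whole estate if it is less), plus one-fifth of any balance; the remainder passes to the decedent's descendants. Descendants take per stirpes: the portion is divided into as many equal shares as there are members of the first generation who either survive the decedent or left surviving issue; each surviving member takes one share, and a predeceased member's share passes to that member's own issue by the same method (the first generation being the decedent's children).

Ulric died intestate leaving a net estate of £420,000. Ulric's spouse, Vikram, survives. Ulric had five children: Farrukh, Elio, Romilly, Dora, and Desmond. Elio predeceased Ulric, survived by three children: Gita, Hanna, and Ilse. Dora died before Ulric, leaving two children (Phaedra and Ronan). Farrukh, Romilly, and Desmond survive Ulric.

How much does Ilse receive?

Vikram first takes £120,000, leaving a balance of £300,000. Vikram then takes one-fifth of the balance (£60,000), for a total of £180,000. The remaining £240,000 passes to the descendants.
The descendants' portion (£240,000) is divided into 5 shares of £48,000: Farrukh, Romilly, and Desmond each take £48,000; Elio's £48,000 share passes to Elio's issue; Dora's £48,000 share passes to Dora's issue.
Elio's share (£48,000) is divided into 3 shares of £16,000: Gita, Hanna, and Ilse each take £16,000.
Dora's share (£48,000) is divided into 2 shares of £24,000: Phaedra and Ronan each take £24,000.

Ilse receives £16,000.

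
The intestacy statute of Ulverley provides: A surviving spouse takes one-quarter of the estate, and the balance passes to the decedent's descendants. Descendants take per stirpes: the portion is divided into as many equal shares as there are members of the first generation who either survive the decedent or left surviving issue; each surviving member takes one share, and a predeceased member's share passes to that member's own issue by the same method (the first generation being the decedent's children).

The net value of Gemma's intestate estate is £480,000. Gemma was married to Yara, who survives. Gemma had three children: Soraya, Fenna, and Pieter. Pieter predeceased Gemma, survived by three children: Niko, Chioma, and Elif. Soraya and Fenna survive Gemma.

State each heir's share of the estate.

Yara: £120,000; Soraya: £120,000; Fenna: £120,000; Niko: £40,000; Chioma: £40,000; Elif: £40,000

Yara takes one-quarter of £480,000 = £120,000. The remaining £360,000 passes to the descendants.
The descendants' portion (£360,000) is divided into 3 shares of £120,000: Soraya and Fenna each take £120,000; Pieter's £120,000 share passes to Pieter's issue.
Pieter's share (£120,000) is divided into 3 shares of £40,000: Niko, Chioma, and Elif each take £40,000.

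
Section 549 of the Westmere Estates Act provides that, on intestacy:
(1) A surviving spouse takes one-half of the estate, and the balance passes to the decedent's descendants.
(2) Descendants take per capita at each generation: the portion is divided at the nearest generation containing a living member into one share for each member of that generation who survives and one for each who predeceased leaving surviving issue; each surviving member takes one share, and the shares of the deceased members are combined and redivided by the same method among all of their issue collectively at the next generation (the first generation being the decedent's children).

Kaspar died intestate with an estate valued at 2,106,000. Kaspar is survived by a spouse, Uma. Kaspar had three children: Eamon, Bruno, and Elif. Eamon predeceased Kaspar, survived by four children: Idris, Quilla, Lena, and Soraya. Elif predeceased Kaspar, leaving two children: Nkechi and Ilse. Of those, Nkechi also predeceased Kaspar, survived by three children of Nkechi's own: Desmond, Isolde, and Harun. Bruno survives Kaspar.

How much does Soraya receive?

Uma takes one-half of 2,106,000 = 1,053,000. The remaining 1,053,000 passes to the descendants.
The descendants' portion (1,053,000) is divided at the children's generation into 3 shares of 351,000. Bruno takes 351,000. The 2 shares of the deceased (Eamon and Elif) are combined into a pool of 702,000.
That pool (702,000) is divided at the grandchildren's generation into 6 shares of 117,000. Idris, Quilla, Lena, Soraya, and Ilse each take 117,000. The remaining share for the deceased Nkechi (117,000) is carried to the next generation.
That pool (117,000) is divided at the great-grandchildren's generation equally among Desmond, Isolde, and Harun: 39,000 each.

Soraya receives 117,000.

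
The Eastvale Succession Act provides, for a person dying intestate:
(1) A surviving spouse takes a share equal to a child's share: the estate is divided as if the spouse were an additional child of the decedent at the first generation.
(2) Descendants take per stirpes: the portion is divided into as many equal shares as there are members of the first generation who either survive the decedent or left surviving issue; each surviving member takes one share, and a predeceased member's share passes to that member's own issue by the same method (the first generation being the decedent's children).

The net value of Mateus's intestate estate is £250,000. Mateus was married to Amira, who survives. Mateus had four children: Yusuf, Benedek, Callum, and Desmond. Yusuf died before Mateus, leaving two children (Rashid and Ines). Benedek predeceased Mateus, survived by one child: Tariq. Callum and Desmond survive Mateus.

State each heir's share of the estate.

Amira: £50,000; Rashid: £25,000; Ines: £25,000; Tariq: £50,000; Callum: £50,000; Desmond: £50,000

The spouse counts as an additional share at the children's level, so there are 5 primary shares of £50,000. Amira takes one such share (£50,000).
The children's combined portion (£200,000) is divided into 4 shares of £50,000: Callum and Desmond each take £50,000; Yusuf's £50,000 share passes to Yusuf's issue; Benedek's £50,000 share passes to Benedek's issue.
Yusuf's share (£50,000) is divided into 2 shares of £25,000: Rashid and Ines each take £25,000.
Benedek's share (£50,000) passes entirely to Tariq.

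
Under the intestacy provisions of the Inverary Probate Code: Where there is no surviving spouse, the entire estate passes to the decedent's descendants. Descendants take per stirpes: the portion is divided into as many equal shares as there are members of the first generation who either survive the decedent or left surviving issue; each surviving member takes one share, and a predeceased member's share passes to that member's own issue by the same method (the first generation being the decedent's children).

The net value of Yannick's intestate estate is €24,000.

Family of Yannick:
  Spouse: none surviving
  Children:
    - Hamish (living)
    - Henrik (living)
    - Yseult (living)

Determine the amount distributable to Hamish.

Hamish receives €8,000.

The entire €24,000 passes to the descendants.
That amount (€24,000) is divided into 3 shares of €8,000: Hamish, Henrik, and Yseult each take €8,000.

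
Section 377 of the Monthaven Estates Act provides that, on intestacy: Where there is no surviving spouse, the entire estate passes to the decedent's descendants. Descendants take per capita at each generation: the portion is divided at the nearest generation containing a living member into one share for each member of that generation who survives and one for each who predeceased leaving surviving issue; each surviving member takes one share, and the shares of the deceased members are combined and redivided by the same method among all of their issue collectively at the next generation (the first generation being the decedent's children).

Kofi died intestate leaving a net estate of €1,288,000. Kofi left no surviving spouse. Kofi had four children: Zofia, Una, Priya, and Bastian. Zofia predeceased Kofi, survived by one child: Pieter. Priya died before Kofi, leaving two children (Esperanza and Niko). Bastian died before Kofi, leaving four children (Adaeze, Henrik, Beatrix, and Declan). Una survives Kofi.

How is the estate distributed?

The entire €1,288,000 passes to the descendants.
That amount (€1,288,000) is divided at the children's generation into 4 shares of €322,000. Una takes €322,000. The 3 shares of the deceased (Zofia, Priya, and Bastian) are combined into a pool of €966,000.
That pool (€966,000) is divided at the grandchildren's generation equally among Pieter, Esperanza, Niko, Adaeze, Henrik, Beatrix, and Declan: €138,000 each.

Pieter: €138,000; Una: €322,000; Esperanza: €138,000; Niko: €138,000; Adaeze: €138,000; Henrik: €138,000; Beatrix: €138,000; Declan: €138,000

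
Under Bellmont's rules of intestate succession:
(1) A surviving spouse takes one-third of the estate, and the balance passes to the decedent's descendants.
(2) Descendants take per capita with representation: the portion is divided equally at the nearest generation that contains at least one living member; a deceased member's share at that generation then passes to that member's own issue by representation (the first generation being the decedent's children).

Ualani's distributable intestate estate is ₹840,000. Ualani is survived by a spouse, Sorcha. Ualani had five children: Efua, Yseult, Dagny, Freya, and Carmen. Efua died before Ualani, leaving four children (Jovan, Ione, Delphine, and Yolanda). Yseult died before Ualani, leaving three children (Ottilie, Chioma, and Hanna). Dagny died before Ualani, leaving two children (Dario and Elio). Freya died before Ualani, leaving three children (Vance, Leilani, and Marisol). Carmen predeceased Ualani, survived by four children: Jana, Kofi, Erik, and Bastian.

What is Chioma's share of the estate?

Chioma receives ₹35,000.

Sorcha takes one-third of ₹840,000 = ₹280,000. The remaining ₹560,000 passes to the descendants.
No child survives, so the initial division is made at the grandchildren's generation.
The descendants' portion (₹560,000) is divided into 16 shares of ₹35,000: Jovan, Ione, Delphine, Yolanda, Ottilie, Chioma, Hanna, Dario, Elio, Vance, Leilani, Marisol, Jana, Kofi, Erik, and Bastian each take ₹35,000.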